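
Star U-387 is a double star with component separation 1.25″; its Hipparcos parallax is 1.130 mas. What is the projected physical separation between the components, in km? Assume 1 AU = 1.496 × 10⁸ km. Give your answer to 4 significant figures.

1.655 × 10^11 km

d = 1/p = 1/0.001130″ = 884.96 pc.
At distance d (pc), an angle of θ arcsec spans θ·d AU: s = 1.25 × 884.96 = 1106.2 AU.
= 1106.2 × 1.496 × 10⁸ km = 1.6549 × 10^11 km.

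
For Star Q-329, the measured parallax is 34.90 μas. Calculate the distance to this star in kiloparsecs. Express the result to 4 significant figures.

28.65 kpc

p = 34.90 μas = 0.00003490 arcsec.
d = 1/p = 1/0.00003490 = 28653 pc.
= 28.653 kpc.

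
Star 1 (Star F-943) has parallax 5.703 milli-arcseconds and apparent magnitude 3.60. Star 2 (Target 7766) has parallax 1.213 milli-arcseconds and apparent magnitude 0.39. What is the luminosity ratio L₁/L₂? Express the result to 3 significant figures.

d₁ = 1/p₁ = 1/0.005703″ = 175.35 pc; d₂ = 1/p₂ = 1/0.001213″ = 824.4 pc.
M₁ = m₁ − 5 log₁₀ d₁ + 5 = 3.60 − 11.2195 + 5 = -2.6195.
M₂ = 0.39 − 14.5807 + 5 = -9.1907.
L₁/L₂ = 10^(0.4(M₂ − M₁)) = 10^(0.4 × (-6.5712)) = 10^(-2.62848) = 0.0023524.

L₁/L₂ = 0.00235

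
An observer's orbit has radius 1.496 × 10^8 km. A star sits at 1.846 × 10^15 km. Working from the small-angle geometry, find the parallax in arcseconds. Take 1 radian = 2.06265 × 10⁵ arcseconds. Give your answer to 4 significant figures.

0.01672 arcsec

θ ≈ B/d = (1.496 × 10^8) / (1.846 × 10^15) = 8.1040 × 10^-8 rad.
In arcseconds: 8.1040 × 10^-8 × 206265 = 0.016716″.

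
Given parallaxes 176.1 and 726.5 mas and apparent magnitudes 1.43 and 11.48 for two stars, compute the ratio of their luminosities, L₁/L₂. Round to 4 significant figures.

L₁/L₂ = 178200

d₁ = 1/p₁ = 1/0.1761″ = 5.6786 pc; d₂ = 1/p₂ = 1/0.7265″ = 1.3765 pc.
M₁ = m₁ − 5 log₁₀ d₁ + 5 = 1.43 − 3.7712 + 5 = 2.6588.
M₂ = 11.48 − 0.6939 + 5 = 15.7861.
L₁/L₂ = 10^(0.4(M₂ − M₁)) = 10^(0.4 × 13.1273) = 10^5.25092 = 1.7821 × 10^5.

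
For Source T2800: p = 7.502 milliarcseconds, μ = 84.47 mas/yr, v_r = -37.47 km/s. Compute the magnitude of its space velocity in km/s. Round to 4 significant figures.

65.21 km/s

d = 1/p = 1/0.007502″ = 133.3 pc.
μ = 84.47 mas/yr = 0.08447 ″/yr.
v_t = 4.740 μ d = 4.740 × 0.08447 × 133.3 = 53.372 km/s.
v = √(v_r² + v_t²) = √((-37.47)² + 53.372²) = √4252.57 = 65.212 km/s.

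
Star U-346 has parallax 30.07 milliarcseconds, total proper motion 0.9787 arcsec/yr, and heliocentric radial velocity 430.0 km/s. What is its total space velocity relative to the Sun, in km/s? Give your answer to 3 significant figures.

457 km/s

d = 1/p = 1/0.03007″ = 33.256 pc.
v_t = 4.740 μ d = 4.740 × 0.9787 × 33.256 = 154.28 km/s.
v = √(v_r² + v_t²) = √(430.0² + 154.28²) = √208702 = 456.84 km/s.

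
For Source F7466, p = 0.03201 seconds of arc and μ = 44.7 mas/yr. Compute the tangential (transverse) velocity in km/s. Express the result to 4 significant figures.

d = 1/p = 1/0.03201″ = 31.24 pc.
μ = 44.7 mas/yr = 0.0447 ″/yr.
v_t = 4.74 × μ × d = 4.74 × 0.0447 × 31.24 = 6.6191 km/s.

6.619 km/s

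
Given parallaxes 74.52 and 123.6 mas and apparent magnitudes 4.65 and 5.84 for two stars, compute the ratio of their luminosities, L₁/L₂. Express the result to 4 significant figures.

L₁/L₂ = 8.232

d₁ = 1/p₁ = 1/0.07452″ = 13.419 pc; d₂ = 1/p₂ = 1/0.1236″ = 8.0906 pc.
M₁ = m₁ − 5 log₁₀ d₁ + 5 = 4.65 − 5.6386 + 5 = 4.0114.
M₂ = 5.84 − 4.5399 + 5 = 6.3001.
L₁/L₂ = 10^(0.4(M₂ − M₁)) = 10^(0.4 × 2.2887) = 10^0.91548 = 8.2315.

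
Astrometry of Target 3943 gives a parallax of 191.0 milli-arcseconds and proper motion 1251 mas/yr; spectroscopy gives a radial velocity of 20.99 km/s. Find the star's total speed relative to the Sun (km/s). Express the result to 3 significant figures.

d = 1/p = 1/0.1910″ = 5.2356 pc.
μ = 1251 mas/yr = 1.251 ″/yr.
v_t = 4.740 μ d = 4.740 × 1.251 × 5.2356 = 31.046 km/s.
v = √(v_r² + v_t²) = √(20.99² + 31.046²) = √1404.43 = 37.476 km/s.

37.5 km/s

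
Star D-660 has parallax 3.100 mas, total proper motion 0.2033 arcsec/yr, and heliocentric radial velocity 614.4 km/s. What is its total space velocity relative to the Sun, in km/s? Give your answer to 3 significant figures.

689 km/s

d = 1/p = 1/0.003100″ = 322.58 pc.
v_t = 4.740 μ d = 4.740 × 0.2033 × 322.58 = 310.85 km/s.
v = √(v_r² + v_t²) = √(614.4² + 310.85²) = √474115 = 688.56 km/s.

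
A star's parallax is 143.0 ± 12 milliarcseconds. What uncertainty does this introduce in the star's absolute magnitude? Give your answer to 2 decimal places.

M = m − 5 log₁₀ d + 5 = m + 5 log₁₀ p + 5, so ∂M/∂p = 5/(p ln 10).
σ_M = (5/ln 10) · (σ_p/p) = 2.1715 × 12/143.0 = 2.1715 × 0.083916 = 0.18222.

σ_M = 0.18 mag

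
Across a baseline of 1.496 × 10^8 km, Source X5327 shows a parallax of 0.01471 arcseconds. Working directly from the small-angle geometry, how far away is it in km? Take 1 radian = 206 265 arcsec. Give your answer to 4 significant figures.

θ = 0.01471″ = 0.01471/206265 = 7.1316 × 10^-8 rad.
d = B/θ = (1.496 × 10^8) / (7.1316 × 10^-8) = 2.0977 × 10^15 km.

2.098 × 10^15 km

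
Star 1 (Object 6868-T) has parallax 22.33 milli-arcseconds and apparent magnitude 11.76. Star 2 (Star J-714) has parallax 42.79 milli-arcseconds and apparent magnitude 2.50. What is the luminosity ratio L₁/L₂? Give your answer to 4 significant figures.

d₁ = 1/p₁ = 1/0.02233″ = 44.783 pc; d₂ = 1/p₂ = 1/0.04279″ = 23.37 pc.
M₁ = m₁ − 5 log₁₀ d₁ + 5 = 11.76 − 8.2556 + 5 = 8.5044.
M₂ = 2.50 − 6.8433 + 5 = 0.6567.
L₁/L₂ = 10^(0.4(M₂ − M₁)) = 10^(0.4 × (-7.8477)) = 10^(-3.13908) = 0.00072597.

L₁/L₂ = 0.0007260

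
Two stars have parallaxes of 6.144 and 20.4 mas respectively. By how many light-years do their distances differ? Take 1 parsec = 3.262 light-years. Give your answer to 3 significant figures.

371 ly

d_A = 1/0.006144″ = 162.76 pc; d_B = 1/0.02040″ = 49.02 pc.
|d_B − d_A| = |49.02 − 162.76| = 113.74 pc = 113.74 × 3.262 ly = 371.02 ly.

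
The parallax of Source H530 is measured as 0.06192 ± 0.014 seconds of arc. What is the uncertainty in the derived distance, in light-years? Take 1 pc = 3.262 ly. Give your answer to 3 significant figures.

11.9 ly

d = 1/p, so σ_d = σ_p / p².
σ_d = 0.0140 / (0.06192)² = 0.0140 / 0.0038341 = 3.6514 pc = 3.6514 × 3.262 ly = 11.911 ly.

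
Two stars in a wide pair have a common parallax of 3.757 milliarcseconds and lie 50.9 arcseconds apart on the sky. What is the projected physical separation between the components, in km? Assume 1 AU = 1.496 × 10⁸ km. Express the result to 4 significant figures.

2.027 × 10^12 km

d = 1/p = 1/0.003757″ = 266.17 pc.
At distance d (pc), an angle of θ arcsec spans θ·d AU: s = 50.9 × 266.17 = 13548 AU.
= 13548 × 1.496 × 10⁸ km = 2.0268 × 10^12 km.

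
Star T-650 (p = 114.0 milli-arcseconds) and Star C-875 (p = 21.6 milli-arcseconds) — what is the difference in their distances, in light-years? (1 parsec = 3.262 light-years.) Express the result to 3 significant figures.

d_A = 1/0.1140″ = 8.7719 pc; d_B = 1/0.02160″ = 46.296 pc.
|d_B − d_A| = |46.296 − 8.7719| = 37.524 pc = 37.524 × 3.262 ly = 122.4 ly.

122 ly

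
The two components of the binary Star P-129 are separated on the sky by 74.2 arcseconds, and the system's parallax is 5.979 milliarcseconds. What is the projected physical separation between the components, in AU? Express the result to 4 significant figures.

d = 1/p = 1/0.005979″ = 167.25 pc.
At distance d (pc), an angle of θ arcsec spans θ·d AU: s = 74.2 × 167.25 = 12410 AU.

12410 AU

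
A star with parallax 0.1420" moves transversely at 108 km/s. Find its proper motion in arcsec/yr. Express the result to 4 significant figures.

d = 1/p = 1/0.1420″ = 7.0423 pc.
μ = v_t / (4.74 d) = 108 / (4.74 × 7.0423) = 108 / 33.381 = 3.2354 ″/yr.

3.235 arcsec/yr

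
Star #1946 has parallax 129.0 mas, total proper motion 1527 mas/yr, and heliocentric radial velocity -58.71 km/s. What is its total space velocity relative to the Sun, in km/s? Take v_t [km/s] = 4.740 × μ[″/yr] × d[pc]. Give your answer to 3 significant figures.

d = 1/p = 1/0.1290″ = 7.7519 pc.
μ = 1527 mas/yr = 1.527 ″/yr.
v_t = 4.740 μ d = 4.740 × 1.527 × 7.7519 = 56.108 km/s.
v = √(v_r² + v_t²) = √((-58.71)² + 56.108²) = √6594.97 = 81.209 km/s.

81.2 km/s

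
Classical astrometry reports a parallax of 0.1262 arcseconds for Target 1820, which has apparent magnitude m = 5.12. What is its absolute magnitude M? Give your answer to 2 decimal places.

d = 1/p = 1/0.1262″ = 7.9239 pc.
m − M = 5 log₁₀(7.9239) − 5 = 4.4947 − 5 = -0.5053.
M = m − (m − M) = 5.12 − (-0.5053) = 5.63.

M = 5.63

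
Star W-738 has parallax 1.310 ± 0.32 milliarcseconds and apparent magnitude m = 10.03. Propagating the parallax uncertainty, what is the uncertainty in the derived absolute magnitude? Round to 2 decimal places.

σ_M = 0.53 mag

M = m − 5 log₁₀ d + 5 = m + 5 log₁₀ p + 5, so ∂M/∂p = 5/(p ln 10).
σ_M = (5/ln 10) · (σ_p/p) = 2.1715 × 0.32/1.310 = 2.1715 × 0.24427 = 0.53043.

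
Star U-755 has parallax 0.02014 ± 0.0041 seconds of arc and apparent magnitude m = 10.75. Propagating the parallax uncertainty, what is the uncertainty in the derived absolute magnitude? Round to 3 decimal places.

σ_M = 0.442 mag

M = m − 5 log₁₀ d + 5 = m + 5 log₁₀ p + 5, so ∂M/∂p = 5/(p ln 10).
σ_M = (5/ln 10) · (σ_p/p) = 2.1715 × 0.0041/0.02014 = 2.1715 × 0.20357 = 0.44205.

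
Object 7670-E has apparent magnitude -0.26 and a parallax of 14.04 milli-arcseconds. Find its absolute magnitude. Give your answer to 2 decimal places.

M = -4.52

d = 1/p = 1/0.01404″ = 71.225 pc.
m − M = 5 log₁₀(71.225) − 5 = 9.2632 − 5 = 4.2632.
M = m − (m − M) = -0.26 − 4.2632 = -4.52.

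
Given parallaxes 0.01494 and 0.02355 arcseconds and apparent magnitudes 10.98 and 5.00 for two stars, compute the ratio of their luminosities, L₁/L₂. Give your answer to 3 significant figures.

L₁/L₂ = 0.0101

d₁ = 1/p₁ = 1/0.01494″ = 66.934 pc; d₂ = 1/p₂ = 1/0.02355″ = 42.463 pc.
M₁ = m₁ − 5 log₁₀ d₁ + 5 = 10.98 − 9.1282 + 5 = 6.8518.
M₂ = 5.00 − 8.1401 + 5 = 1.8599.
L₁/L₂ = 10^(0.4(M₂ − M₁)) = 10^(0.4 × (-4.9919)) = 10^(-1.99676) = 0.010075.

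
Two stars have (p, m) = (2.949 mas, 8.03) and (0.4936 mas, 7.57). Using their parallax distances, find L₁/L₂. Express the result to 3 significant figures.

d₁ = 1/p₁ = 1/0.002949″ = 339.1 pc; d₂ = 1/p₂ = 1/0.0004936″ = 2025.9 pc.
M₁ = m₁ − 5 log₁₀ d₁ + 5 = 8.03 − 12.6516 + 5 = 0.3784.
M₂ = 7.57 − 16.5331 + 5 = -3.9631.
L₁/L₂ = 10^(0.4(M₂ − M₁)) = 10^(0.4 × (-4.3415)) = 10^(-1.73660) = 0.01834.

L₁/L₂ = 0.0183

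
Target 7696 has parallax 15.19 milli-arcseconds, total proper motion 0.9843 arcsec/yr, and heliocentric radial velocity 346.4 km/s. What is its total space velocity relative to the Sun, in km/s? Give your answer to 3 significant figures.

d = 1/p = 1/0.01519″ = 65.833 pc.
v_t = 4.740 μ d = 4.740 × 0.9843 × 65.833 = 307.15 km/s.
v = √(v_r² + v_t²) = √(346.4² + 307.15²) = √214334 = 462.96 km/s.

463 km/s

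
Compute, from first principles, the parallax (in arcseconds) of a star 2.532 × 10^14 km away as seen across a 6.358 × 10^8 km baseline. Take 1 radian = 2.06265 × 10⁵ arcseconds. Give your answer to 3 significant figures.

θ ≈ B/d = (6.358 × 10^8) / (2.532 × 10^14) = 2.5111 × 10^-6 rad.
In arcseconds: 2.5111 × 10^-6 × 206265 = 0.51795″.

0.518 arcsec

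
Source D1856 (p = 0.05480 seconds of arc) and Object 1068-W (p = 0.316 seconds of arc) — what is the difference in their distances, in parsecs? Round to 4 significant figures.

d_A = 1/0.05480″ = 18.248 pc; d_B = 1/0.3160″ = 3.1646 pc.
|d_B − d_A| = |3.1646 − 18.248| = 15.083 pc.

15.08 pc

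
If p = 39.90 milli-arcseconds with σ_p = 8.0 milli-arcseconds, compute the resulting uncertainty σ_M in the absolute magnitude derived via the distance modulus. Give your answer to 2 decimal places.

M = m − 5 log₁₀ d + 5 = m + 5 log₁₀ p + 5, so ∂M/∂p = 5/(p ln 10).
σ_M = (5/ln 10) · (σ_p/p) = 2.1715 × 8.0/39.90 = 2.1715 × 0.2005 = 0.43539.

σ_M = 0.44 mag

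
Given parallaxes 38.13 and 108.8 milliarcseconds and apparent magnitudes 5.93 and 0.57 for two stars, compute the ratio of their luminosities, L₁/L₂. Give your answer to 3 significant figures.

L₁/L₂ = 0.0584

d₁ = 1/p₁ = 1/0.03813″ = 26.226 pc; d₂ = 1/p₂ = 1/0.1088″ = 9.1912 pc.
M₁ = m₁ − 5 log₁₀ d₁ + 5 = 5.93 − 7.0937 + 5 = 3.8363.
M₂ = 0.57 − 4.8169 + 5 = 0.7531.
L₁/L₂ = 10^(0.4(M₂ − M₁)) = 10^(0.4 × (-3.0832)) = 10^(-1.23328) = 0.058441.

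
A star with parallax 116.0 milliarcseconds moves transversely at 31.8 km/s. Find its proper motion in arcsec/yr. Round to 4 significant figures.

d = 1/p = 1/0.1160″ = 8.6207 pc.
μ = v_t / (4.74 d) = 31.8 / (4.74 × 8.6207) = 31.8 / 40.862 = 0.77823 ″/yr.

0.7782 arcsec/yr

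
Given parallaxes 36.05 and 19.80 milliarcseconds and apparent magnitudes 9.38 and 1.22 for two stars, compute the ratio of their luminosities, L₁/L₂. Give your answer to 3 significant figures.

L₁/L₂ = 0.000164

d₁ = 1/p₁ = 1/0.03605″ = 27.739 pc; d₂ = 1/p₂ = 1/0.01980″ = 50.505 pc.
M₁ = m₁ − 5 log₁₀ d₁ + 5 = 9.38 − 7.2155 + 5 = 7.1645.
M₂ = 1.22 − 8.5167 + 5 = -2.2967.
L₁/L₂ = 10^(0.4(M₂ − M₁)) = 10^(0.4 × (-9.4612)) = 10^(-3.78448) = 0.00016426.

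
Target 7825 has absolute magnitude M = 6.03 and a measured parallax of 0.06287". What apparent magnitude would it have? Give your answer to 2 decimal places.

m = 7.04

d = 1/p = 1/0.06287″ = 15.906 pc.
m − M = 5 log₁₀ d − 5 = 5 log₁₀(15.906) − 5 = 6.0078 − 5 = 1.0078.
m = M + (m − M) = 6.03 + 1.0078 = 7.04.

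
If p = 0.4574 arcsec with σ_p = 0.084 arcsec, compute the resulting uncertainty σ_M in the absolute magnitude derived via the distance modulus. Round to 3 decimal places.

M = m − 5 log₁₀ d + 5 = m + 5 log₁₀ p + 5, so ∂M/∂p = 5/(p ln 10).
σ_M = (5/ln 10) · (σ_p/p) = 2.1715 × 0.084/0.4574 = 2.1715 × 0.18365 = 0.3988.

σ_M = 0.399 mag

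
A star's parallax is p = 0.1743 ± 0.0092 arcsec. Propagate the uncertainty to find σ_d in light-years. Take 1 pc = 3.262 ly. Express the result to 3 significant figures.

d = 1/p, so σ_d = σ_p / p².
σ_d = 0.00920 / (0.1743)² = 0.00920 / 0.03038 = 0.30283 pc = 0.30283 × 3.262 ly = 0.98783 ly.

0.988 ly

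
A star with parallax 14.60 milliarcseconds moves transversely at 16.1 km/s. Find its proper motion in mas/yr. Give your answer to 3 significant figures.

49.6 mas/yr

d = 1/p = 1/0.01460″ = 68.493 pc.
μ = v_t / (4.74 d) = 16.1 / (4.74 × 68.493) = 16.1 / 324.66 = 0.04959 ″/yr = 49.59 mas/yr.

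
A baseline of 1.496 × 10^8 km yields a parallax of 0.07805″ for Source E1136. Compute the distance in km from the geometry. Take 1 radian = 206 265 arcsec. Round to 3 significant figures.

3.95 × 10^14 km

θ = 0.07805″ = 0.07805/206265 = 3.7840 × 10^-7 rad.
d = B/θ = (1.496 × 10^8) / (3.7840 × 10^-7) = 3.9535 × 10^14 km.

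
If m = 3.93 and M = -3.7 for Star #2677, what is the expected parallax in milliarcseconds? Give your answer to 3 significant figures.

m − M = 3.93 − (-3.7) = 7.63.
d = 10^((m−M)/5 + 1) = 10^2.526 = 335.74 pc.
p = 1/d = 1/335.74 = 0.0029785 arcsec = 2.9785 mas.

2.98 mas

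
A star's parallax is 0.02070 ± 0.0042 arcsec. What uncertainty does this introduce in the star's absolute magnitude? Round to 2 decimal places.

σ_M = 0.44 mag

M = m − 5 log₁₀ d + 5 = m + 5 log₁₀ p + 5, so ∂M/∂p = 5/(p ln 10).
σ_M = (5/ln 10) · (σ_p/p) = 2.1715 × 0.0042/0.02070 = 2.1715 × 0.2029 = 0.4406.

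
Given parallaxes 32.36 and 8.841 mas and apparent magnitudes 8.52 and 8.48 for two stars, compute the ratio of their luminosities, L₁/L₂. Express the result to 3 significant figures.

L₁/L₂ = 0.0719

d₁ = 1/p₁ = 1/0.03236″ = 30.902 pc; d₂ = 1/p₂ = 1/0.008841″ = 113.11 pc.
M₁ = m₁ − 5 log₁₀ d₁ + 5 = 8.52 − 7.4499 + 5 = 6.0701.
M₂ = 8.48 − 10.2675 + 5 = 3.2125.
L₁/L₂ = 10^(0.4(M₂ − M₁)) = 10^(0.4 × (-2.8576)) = 10^(-1.14304) = 0.071938.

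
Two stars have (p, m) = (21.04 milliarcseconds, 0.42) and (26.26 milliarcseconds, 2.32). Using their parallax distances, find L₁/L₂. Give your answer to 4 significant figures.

L₁/L₂ = 8.964

d₁ = 1/p₁ = 1/0.02104″ = 47.529 pc; d₂ = 1/p₂ = 1/0.02626″ = 38.081 pc.
M₁ = m₁ − 5 log₁₀ d₁ + 5 = 0.42 − 8.3848 + 5 = -2.9648.
M₂ = 2.32 − 7.9035 + 5 = -0.5835.
L₁/L₂ = 10^(0.4(M₂ − M₁)) = 10^(0.4 × 2.3813) = 10^0.95252 = 8.9644.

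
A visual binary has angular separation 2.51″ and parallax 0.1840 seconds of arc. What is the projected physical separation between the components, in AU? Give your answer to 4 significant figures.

13.64 AU

d = 1/p = 1/0.1840″ = 5.4348 pc.
At distance d (pc), an angle of θ arcsec spans θ·d AU: s = 2.51 × 5.4348 = 13.641 AU.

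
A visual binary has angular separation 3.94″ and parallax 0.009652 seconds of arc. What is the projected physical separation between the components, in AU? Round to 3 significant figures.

408 AU

d = 1/p = 1/0.009652″ = 103.61 pc.
At distance d (pc), an angle of θ arcsec spans θ·d AU: s = 3.94 × 103.61 = 408.22 AU.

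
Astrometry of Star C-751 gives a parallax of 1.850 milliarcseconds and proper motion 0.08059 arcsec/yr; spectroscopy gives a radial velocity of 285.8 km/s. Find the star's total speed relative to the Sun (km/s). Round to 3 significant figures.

353 km/s

d = 1/p = 1/0.001850″ = 540.54 pc.
v_t = 4.740 μ d = 4.740 × 0.08059 × 540.54 = 206.48 km/s.
v = √(v_r² + v_t²) = √(285.8² + 206.48²) = √124316 = 352.58 km/s.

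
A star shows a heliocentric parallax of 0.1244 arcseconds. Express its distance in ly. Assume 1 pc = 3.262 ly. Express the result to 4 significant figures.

26.22 ly

d = 1/p = 1/0.1244 = 8.0386 pc.
In light-years: 8.0386 × 3.262 = 26.222 ly.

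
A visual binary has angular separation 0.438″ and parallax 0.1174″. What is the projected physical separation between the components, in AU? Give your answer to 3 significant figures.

d = 1/p = 1/0.1174″ = 8.5179 pc.
At distance d (pc), an angle of θ arcsec spans θ·d AU: s = 0.438 × 8.5179 = 3.7308 AU.

3.73 AU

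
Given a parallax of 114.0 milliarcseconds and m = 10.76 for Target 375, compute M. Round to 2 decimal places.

M = 11.04

d = 1/p = 1/0.1140″ = 8.7719 pc.
m − M = 5 log₁₀(8.7719) − 5 = 4.7155 − 5 = -0.2845.
M = m − (m − M) = 10.76 − (-0.2845) = 11.04.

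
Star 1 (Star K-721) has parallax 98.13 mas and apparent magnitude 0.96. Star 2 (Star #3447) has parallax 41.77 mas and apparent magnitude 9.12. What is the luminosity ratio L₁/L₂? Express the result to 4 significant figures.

L₁/L₂ = 332.8

d₁ = 1/p₁ = 1/0.09813″ = 10.191 pc; d₂ = 1/p₂ = 1/0.04177″ = 23.941 pc.
M₁ = m₁ − 5 log₁₀ d₁ + 5 = 0.96 − 5.0411 + 5 = 0.9189.
M₂ = 9.12 − 6.8957 + 5 = 7.2243.
L₁/L₂ = 10^(0.4(M₂ − M₁)) = 10^(0.4 × 6.3054) = 10^2.52216 = 332.78.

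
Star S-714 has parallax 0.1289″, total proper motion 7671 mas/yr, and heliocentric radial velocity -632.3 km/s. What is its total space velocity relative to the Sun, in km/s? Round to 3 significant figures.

d = 1/p = 1/0.1289″ = 7.758 pc.
μ = 7671 mas/yr = 7.671 ″/yr.
v_t = 4.740 μ d = 4.740 × 7.671 × 7.758 = 282.09 km/s.
v = √(v_r² + v_t²) = √((-632.3)² + 282.09²) = √479378 = 692.37 km/s.

692 km/s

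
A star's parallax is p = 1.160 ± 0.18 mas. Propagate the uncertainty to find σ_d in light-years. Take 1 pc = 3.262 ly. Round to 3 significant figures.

d = 1/p, so σ_d = σ_p / p².
σ_d = 0.000180 / (0.001160)² = 0.000180 / 0.0000013456 = 133.77 pc = 133.77 × 3.262 ly = 436.36 ly.

436 ly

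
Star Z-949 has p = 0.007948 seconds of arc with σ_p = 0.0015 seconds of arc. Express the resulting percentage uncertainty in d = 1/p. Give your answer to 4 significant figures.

For d = 1/p, |σ_d/d| = |σ_p/p|.
σ_p/p = 0.0015 / 0.007948 = 0.18873 = 18.873%.

18.87%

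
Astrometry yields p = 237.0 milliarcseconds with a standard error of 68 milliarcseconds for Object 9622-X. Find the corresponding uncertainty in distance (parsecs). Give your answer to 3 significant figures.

1.21 pc

d = 1/p, so σ_d = σ_p / p².
σ_d = 0.0680 / (0.2370)² = 0.0680 / 0.056169 = 1.2106 pc.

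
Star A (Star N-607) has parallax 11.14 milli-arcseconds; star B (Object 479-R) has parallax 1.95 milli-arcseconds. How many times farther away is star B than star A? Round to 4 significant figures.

5.713

Since d = 1/p, d_B/d_A = p_A/p_B.
= 11.14 / 1.95 = 5.7128.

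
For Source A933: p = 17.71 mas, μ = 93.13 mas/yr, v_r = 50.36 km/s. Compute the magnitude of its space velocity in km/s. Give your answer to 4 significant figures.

56.19 km/s

d = 1/p = 1/0.01771″ = 56.465 pc.
μ = 93.13 mas/yr = 0.09313 ″/yr.
v_t = 4.740 μ d = 4.740 × 0.09313 × 56.465 = 24.926 km/s.
v = √(v_r² + v_t²) = √(50.36² + 24.926²) = √3157.44 = 56.191 km/s.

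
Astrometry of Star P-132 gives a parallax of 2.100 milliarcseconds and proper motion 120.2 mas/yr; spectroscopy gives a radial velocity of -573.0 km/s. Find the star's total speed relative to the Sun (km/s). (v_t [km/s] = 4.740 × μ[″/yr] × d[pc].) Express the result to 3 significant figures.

d = 1/p = 1/0.002100″ = 476.19 pc.
μ = 120.2 mas/yr = 0.1202 ″/yr.
v_t = 4.740 μ d = 4.740 × 0.1202 × 476.19 = 271.31 km/s.
v = √(v_r² + v_t²) = √((-573.0)² + 271.31²) = √401938 = 633.99 km/s.

634 km/s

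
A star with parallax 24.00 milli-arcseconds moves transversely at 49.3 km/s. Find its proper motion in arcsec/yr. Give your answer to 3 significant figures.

d = 1/p = 1/0.02400″ = 41.667 pc.
μ = v_t / (4.74 d) = 49.3 / (4.74 × 41.667) = 49.3 / 197.5 = 0.24962 ″/yr.

0.250 arcsec/yr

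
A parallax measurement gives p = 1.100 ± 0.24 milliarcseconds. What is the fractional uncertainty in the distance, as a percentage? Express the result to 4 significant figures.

For d = 1/p, |σ_d/d| = |σ_p/p|.
σ_p/p = 0.24 / 1.100 = 0.21818 = 21.818%.

21.82%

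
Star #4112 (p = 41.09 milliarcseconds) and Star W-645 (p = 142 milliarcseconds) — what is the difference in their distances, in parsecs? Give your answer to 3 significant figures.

d_A = 1/0.04109″ = 24.337 pc; d_B = 1/0.1420″ = 7.0423 pc.
|d_B − d_A| = |7.0423 − 24.337| = 17.295 pc.

17.3 pc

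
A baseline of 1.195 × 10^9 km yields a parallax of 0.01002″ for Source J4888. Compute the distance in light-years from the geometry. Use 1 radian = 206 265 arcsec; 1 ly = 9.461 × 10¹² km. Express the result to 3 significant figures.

θ = 0.01002″ = 0.01002/206265 = 4.8578 × 10^-8 rad.
d = B/θ = (1.195 × 10^9) / (4.8578 × 10^-8) = 2.4600 × 10^16 km = (2.4600 × 10^16) / (9.461 × 10^12) ly = 2600.1 ly.

2600 ly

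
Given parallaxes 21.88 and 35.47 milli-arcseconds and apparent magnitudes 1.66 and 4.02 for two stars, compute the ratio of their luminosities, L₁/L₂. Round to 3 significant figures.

d₁ = 1/p₁ = 1/0.02188″ = 45.704 pc; d₂ = 1/p₂ = 1/0.03547″ = 28.193 pc.
M₁ = m₁ − 5 log₁₀ d₁ + 5 = 1.66 − 8.2998 + 5 = -1.6398.
M₂ = 4.02 − 7.2507 + 5 = 1.7693.
L₁/L₂ = 10^(0.4(M₂ − M₁)) = 10^(0.4 × 3.4091) = 10^1.36364 = 23.101.

L₁/L₂ = 23.1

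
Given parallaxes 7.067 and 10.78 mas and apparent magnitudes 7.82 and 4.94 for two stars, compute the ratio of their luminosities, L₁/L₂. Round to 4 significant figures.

d₁ = 1/p₁ = 1/0.007067″ = 141.5 pc; d₂ = 1/p₂ = 1/0.01078″ = 92.764 pc.
M₁ = m₁ − 5 log₁₀ d₁ + 5 = 7.82 − 10.7538 + 5 = 2.0662.
M₂ = 4.94 − 9.8369 + 5 = 0.1031.
L₁/L₂ = 10^(0.4(M₂ − M₁)) = 10^(0.4 × (-1.9631)) = 10^(-0.78524) = 0.16397.

L₁/L₂ = 0.1640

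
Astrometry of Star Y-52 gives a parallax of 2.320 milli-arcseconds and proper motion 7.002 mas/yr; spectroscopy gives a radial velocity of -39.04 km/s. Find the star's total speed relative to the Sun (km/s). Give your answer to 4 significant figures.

41.58 km/s

d = 1/p = 1/0.002320″ = 431.03 pc.
μ = 7.002 mas/yr = 0.007002 ″/yr.
v_t = 4.740 μ d = 4.740 × 0.007002 × 431.03 = 14.306 km/s.
v = √(v_r² + v_t²) = √((-39.04)² + 14.306²) = √1728.78 = 41.579 km/s.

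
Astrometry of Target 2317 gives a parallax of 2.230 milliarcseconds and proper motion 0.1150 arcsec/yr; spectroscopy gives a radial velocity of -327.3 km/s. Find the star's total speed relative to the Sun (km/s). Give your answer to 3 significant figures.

409 km/s

d = 1/p = 1/0.002230″ = 448.43 pc.
v_t = 4.740 μ d = 4.740 × 0.1150 × 448.43 = 244.44 km/s.
v = √(v_r² + v_t²) = √((-327.3)² + 244.44²) = √166876 = 408.5 km/s.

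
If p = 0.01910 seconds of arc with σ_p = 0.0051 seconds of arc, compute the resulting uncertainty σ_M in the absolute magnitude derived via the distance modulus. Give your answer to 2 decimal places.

σ_M = 0.58 mag

M = m − 5 log₁₀ d + 5 = m + 5 log₁₀ p + 5, so ∂M/∂p = 5/(p ln 10).
σ_M = (5/ln 10) · (σ_p/p) = 2.1715 × 0.0051/0.01910 = 2.1715 × 0.26702 = 0.57983.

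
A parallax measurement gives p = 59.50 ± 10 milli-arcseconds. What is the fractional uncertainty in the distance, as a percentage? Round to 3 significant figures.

16.8%

For d = 1/p, |σ_d/d| = |σ_p/p|.
σ_p/p = 10 / 59.50 = 0.16807 = 16.807%.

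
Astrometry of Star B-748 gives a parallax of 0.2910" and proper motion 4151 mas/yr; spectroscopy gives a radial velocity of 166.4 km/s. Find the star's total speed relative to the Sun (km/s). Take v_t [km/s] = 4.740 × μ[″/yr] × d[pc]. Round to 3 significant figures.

d = 1/p = 1/0.2910″ = 3.4364 pc.
μ = 4151 mas/yr = 4.151 ″/yr.
v_t = 4.740 μ d = 4.740 × 4.151 × 3.4364 = 67.614 km/s.
v = √(v_r² + v_t²) = √(166.4² + 67.614²) = √32260.6 = 179.61 km/s.

180 km/s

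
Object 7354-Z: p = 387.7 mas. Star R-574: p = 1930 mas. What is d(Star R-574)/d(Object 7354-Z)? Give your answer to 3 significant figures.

0.201

Since d = 1/p, d_B/d_A = p_A/p_B.
= 387.7 / 1930 = 0.20088.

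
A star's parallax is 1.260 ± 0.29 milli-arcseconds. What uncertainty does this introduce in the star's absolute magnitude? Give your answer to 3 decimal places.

M = m − 5 log₁₀ d + 5 = m + 5 log₁₀ p + 5, so ∂M/∂p = 5/(p ln 10).
σ_M = (5/ln 10) · (σ_p/p) = 2.1715 × 0.29/1.260 = 2.1715 × 0.23016 = 0.49979.

σ_M = 0.500 mag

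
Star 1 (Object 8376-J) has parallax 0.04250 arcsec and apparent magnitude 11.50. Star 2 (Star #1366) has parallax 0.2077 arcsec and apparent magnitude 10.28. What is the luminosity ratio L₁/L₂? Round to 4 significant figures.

L₁/L₂ = 7.764

d₁ = 1/p₁ = 1/0.04250″ = 23.529 pc; d₂ = 1/p₂ = 1/0.2077″ = 4.8146 pc.
M₁ = m₁ − 5 log₁₀ d₁ + 5 = 11.50 − 6.8580 + 5 = 9.6420.
M₂ = 10.28 − 3.4128 + 5 = 11.8672.
L₁/L₂ = 10^(0.4(M₂ − M₁)) = 10^(0.4 × 2.2252) = 10^0.89008 = 7.7639.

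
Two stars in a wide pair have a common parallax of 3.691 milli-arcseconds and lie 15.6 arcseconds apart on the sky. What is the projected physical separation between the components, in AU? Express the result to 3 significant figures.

d = 1/p = 1/0.003691″ = 270.93 pc.
At distance d (pc), an angle of θ arcsec spans θ·d AU: s = 15.6 × 270.93 = 4226.5 AU.

4230 AU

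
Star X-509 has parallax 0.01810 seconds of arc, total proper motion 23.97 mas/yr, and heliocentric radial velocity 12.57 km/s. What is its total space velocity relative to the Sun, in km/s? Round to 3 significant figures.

14.1 km/s

d = 1/p = 1/0.01810″ = 55.249 pc.
μ = 23.97 mas/yr = 0.02397 ″/yr.
v_t = 4.740 μ d = 4.740 × 0.02397 × 55.249 = 6.2773 km/s.
v = √(v_r² + v_t²) = √(12.57² + 6.2773²) = √197.409 = 14.05 km/s.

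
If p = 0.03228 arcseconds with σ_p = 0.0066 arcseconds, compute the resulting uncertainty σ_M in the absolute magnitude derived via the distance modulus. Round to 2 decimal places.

σ_M = 0.44 mag

M = m − 5 log₁₀ d + 5 = m + 5 log₁₀ p + 5, so ∂M/∂p = 5/(p ln 10).
σ_M = (5/ln 10) · (σ_p/p) = 2.1715 × 0.0066/0.03228 = 2.1715 × 0.20446 = 0.44398.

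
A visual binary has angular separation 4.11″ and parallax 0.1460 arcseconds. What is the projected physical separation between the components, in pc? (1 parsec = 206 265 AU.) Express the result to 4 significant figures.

d = 1/p = 1/0.1460″ = 6.8493 pc.
At distance d (pc), an angle of θ arcsec spans θ·d AU: s = 4.11 × 6.8493 = 28.151 AU.
= 28.151 / 206265 = 0.00013648 pc.

0.0001365 pc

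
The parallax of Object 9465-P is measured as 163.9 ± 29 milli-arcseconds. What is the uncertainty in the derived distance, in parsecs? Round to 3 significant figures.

1.08 pc

d = 1/p, so σ_d = σ_p / p².
σ_d = 0.0290 / (0.1639)² = 0.0290 / 0.026863 = 1.0796 pc.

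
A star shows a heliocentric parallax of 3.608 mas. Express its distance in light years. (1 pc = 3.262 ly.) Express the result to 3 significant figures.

p = 3.608 mas = 0.003608 arcsec.
d = 1/p = 1/0.003608 = 277.16 pc.
In light-years: 277.16 × 3.262 = 904.1 ly.

904 light years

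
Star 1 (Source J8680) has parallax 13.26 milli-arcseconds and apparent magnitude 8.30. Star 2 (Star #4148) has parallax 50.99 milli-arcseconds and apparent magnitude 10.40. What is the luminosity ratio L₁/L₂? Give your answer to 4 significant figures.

d₁ = 1/p₁ = 1/0.01326″ = 75.415 pc; d₂ = 1/p₂ = 1/0.05099″ = 19.612 pc.
M₁ = m₁ − 5 log₁₀ d₁ + 5 = 8.30 − 9.3873 + 5 = 3.9127.
M₂ = 10.40 − 6.4626 + 5 = 8.9374.
L₁/L₂ = 10^(0.4(M₂ − M₁)) = 10^(0.4 × 5.0247) = 10^2.00988 = 102.3.

L₁/L₂ = 102.3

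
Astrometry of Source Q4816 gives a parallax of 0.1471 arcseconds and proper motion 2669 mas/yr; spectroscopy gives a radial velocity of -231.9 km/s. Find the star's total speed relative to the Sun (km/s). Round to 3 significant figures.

d = 1/p = 1/0.1471″ = 6.7981 pc.
μ = 2669 mas/yr = 2.669 ″/yr.
v_t = 4.740 μ d = 4.740 × 2.669 × 6.7981 = 86.003 km/s.
v = √(v_r² + v_t²) = √((-231.9)² + 86.003²) = √61174.1 = 247.33 km/s.

247 km/s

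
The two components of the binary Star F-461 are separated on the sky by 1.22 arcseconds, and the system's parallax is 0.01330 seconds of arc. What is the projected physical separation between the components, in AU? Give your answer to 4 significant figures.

91.73 AU

d = 1/p = 1/0.01330″ = 75.188 pc.
At distance d (pc), an angle of θ arcsec spans θ·d AU: s = 1.22 × 75.188 = 91.729 AU.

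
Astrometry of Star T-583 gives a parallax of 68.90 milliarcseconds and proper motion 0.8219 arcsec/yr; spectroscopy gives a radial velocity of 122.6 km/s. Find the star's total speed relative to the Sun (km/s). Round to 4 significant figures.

135.0 km/s

d = 1/p = 1/0.06890″ = 14.514 pc.
v_t = 4.740 μ d = 4.740 × 0.8219 × 14.514 = 56.544 km/s.
v = √(v_r² + v_t²) = √(122.6² + 56.544²) = √18228 = 135.01 km/s.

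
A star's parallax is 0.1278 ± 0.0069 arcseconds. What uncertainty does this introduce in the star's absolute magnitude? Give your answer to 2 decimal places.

σ_M = 0.12 mag

M = m − 5 log₁₀ d + 5 = m + 5 log₁₀ p + 5, so ∂M/∂p = 5/(p ln 10).
σ_M = (5/ln 10) · (σ_p/p) = 2.1715 × 0.0069/0.1278 = 2.1715 × 0.053991 = 0.11724.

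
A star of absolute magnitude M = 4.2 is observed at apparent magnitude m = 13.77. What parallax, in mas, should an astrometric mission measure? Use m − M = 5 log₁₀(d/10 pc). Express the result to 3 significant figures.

m − M = 13.77 − 4.2 = 9.57.
d = 10^((m−M)/5 + 1) = 10^2.914 = 820.35 pc.
p = 1/d = 1/820.35 = 0.001219 arcsec = 1.219 mas.

1.22 mas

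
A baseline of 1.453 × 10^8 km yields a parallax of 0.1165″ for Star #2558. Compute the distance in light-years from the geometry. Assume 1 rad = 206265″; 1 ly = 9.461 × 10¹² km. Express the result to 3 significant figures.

θ = 0.1165″ = 0.1165/206265 = 5.6481 × 10^-7 rad.
d = B/θ = (1.453 × 10^8) / (5.6481 × 10^-7) = 2.5725 × 10^14 km = (2.5725 × 10^14) / (9.461 × 10^12) ly = 27.191 ly.

27.2 ly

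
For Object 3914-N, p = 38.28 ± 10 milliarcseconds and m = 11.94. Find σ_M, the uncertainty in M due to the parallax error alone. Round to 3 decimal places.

σ_M = 0.567 mag

M = m − 5 log₁₀ d + 5 = m + 5 log₁₀ p + 5, so ∂M/∂p = 5/(p ln 10).
σ_M = (5/ln 10) · (σ_p/p) = 2.1715 × 10/38.28 = 2.1715 × 0.26123 = 0.56726.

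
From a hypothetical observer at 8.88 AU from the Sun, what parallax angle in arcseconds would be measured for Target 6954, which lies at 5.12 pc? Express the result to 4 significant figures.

p (arcsec) = B (AU) / d (pc).
p = 8.88 / 5.12 = 1.7344 arcsec.

1.734 arcsec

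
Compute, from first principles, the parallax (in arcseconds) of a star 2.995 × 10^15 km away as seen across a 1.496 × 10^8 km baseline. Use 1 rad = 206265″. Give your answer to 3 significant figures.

θ ≈ B/d = (1.496 × 10^8) / (2.995 × 10^15) = 4.9950 × 10^-8 rad.
In arcseconds: 4.9950 × 10^-8 × 206265 = 0.010303″.

0.0103 arcsec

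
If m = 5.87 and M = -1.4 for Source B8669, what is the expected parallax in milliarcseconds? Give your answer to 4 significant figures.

3.516 mas

m − M = 5.87 − (-1.4) = 7.27.
d = 10^((m−M)/5 + 1) = 10^2.454 = 284.45 pc.
p = 1/d = 1/284.45 = 0.0035156 arcsec = 3.5156 mas.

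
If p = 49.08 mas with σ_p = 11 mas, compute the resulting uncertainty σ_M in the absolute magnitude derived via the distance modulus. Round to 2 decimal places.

M = m − 5 log₁₀ d + 5 = m + 5 log₁₀ p + 5, so ∂M/∂p = 5/(p ln 10).
σ_M = (5/ln 10) · (σ_p/p) = 2.1715 × 11/49.08 = 2.1715 × 0.22412 = 0.48668.

σ_M = 0.49 mag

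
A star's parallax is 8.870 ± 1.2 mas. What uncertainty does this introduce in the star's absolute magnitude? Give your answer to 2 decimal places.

M = m − 5 log₁₀ d + 5 = m + 5 log₁₀ p + 5, so ∂M/∂p = 5/(p ln 10).
σ_M = (5/ln 10) · (σ_p/p) = 2.1715 × 1.2/8.870 = 2.1715 × 0.13529 = 0.29378.

σ_M = 0.29 mag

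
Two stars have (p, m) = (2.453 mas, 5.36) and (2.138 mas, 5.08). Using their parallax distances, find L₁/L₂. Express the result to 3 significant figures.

L₁/L₂ = 0.587

d₁ = 1/p₁ = 1/0.002453″ = 407.66 pc; d₂ = 1/p₂ = 1/0.002138″ = 467.73 pc.
M₁ = m₁ − 5 log₁₀ d₁ + 5 = 5.36 − 13.0515 + 5 = -2.6915.
M₂ = 5.08 − 13.3500 + 5 = -3.2700.
L₁/L₂ = 10^(0.4(M₂ − M₁)) = 10^(0.4 × (-0.5785)) = 10^(-0.23140) = 0.58695.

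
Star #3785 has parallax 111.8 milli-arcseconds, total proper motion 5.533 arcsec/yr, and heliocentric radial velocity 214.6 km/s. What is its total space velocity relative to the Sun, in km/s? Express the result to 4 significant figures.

317.9 km/s

d = 1/p = 1/0.1118″ = 8.9445 pc.
v_t = 4.740 μ d = 4.740 × 5.533 × 8.9445 = 234.58 km/s.
v = √(v_r² + v_t²) = √(214.6² + 234.58²) = √101081 = 317.93 km/s.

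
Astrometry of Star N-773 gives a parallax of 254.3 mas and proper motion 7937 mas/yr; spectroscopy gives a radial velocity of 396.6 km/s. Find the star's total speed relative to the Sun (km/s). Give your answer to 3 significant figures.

d = 1/p = 1/0.2543″ = 3.9324 pc.
μ = 7937 mas/yr = 7.937 ″/yr.
v_t = 4.740 μ d = 4.740 × 7.937 × 3.9324 = 147.94 km/s.
v = √(v_r² + v_t²) = √(396.6² + 147.94²) = √179178 = 423.29 km/s.

423 km/s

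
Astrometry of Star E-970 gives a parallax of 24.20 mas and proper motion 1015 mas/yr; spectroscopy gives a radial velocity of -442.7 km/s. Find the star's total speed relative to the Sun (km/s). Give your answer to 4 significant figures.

d = 1/p = 1/0.02420″ = 41.322 pc.
μ = 1015 mas/yr = 1.015 ″/yr.
v_t = 4.740 μ d = 4.740 × 1.015 × 41.322 = 198.8 km/s.
v = √(v_r² + v_t²) = √((-442.7)² + 198.8²) = √235505 = 485.29 km/s.

485.3 km/s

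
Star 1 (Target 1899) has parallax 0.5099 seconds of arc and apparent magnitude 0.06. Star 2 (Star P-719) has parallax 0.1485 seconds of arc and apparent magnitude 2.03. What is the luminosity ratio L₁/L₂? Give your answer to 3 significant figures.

L₁/L₂ = 0.521

d₁ = 1/p₁ = 1/0.5099″ = 1.9612 pc; d₂ = 1/p₂ = 1/0.1485″ = 6.734 pc.
M₁ = m₁ − 5 log₁₀ d₁ + 5 = 0.06 − 1.4626 + 5 = 3.5974.
M₂ = 2.03 − 4.1414 + 5 = 2.8886.
L₁/L₂ = 10^(0.4(M₂ − M₁)) = 10^(0.4 × (-0.7088)) = 10^(-0.28352) = 0.52057.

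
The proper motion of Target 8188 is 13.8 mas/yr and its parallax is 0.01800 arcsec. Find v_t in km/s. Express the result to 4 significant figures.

d = 1/p = 1/0.01800″ = 55.556 pc.
μ = 13.8 mas/yr = 0.0138 ″/yr.
v_t = 4.74 × μ × d = 4.74 × 0.0138 × 55.556 = 3.634 km/s.

3.634 km/s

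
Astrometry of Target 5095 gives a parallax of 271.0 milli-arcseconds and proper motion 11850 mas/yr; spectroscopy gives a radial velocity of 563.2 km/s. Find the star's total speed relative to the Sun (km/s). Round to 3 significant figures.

600 km/s

d = 1/p = 1/0.2710″ = 3.69 pc.
μ = 11850 mas/yr = 11.85 ″/yr.
v_t = 4.740 μ d = 4.740 × 11.85 × 3.69 = 207.26 km/s.
v = √(v_r² + v_t²) = √(563.2² + 207.26²) = √360151 = 600.13 km/s.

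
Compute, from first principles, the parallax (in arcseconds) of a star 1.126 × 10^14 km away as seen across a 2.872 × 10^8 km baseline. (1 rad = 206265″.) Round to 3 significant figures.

0.526 arcsec

θ ≈ B/d = (2.872 × 10^8) / (1.126 × 10^14) = 2.5506 × 10^-6 rad.
In arcseconds: 2.5506 × 10^-6 × 206265 = 0.5261″.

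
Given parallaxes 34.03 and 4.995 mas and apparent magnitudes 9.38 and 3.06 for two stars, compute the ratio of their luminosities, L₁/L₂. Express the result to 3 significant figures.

d₁ = 1/p₁ = 1/0.03403″ = 29.386 pc; d₂ = 1/p₂ = 1/0.004995″ = 200.2 pc.
M₁ = m₁ − 5 log₁₀ d₁ + 5 = 9.38 − 7.3407 + 5 = 7.0393.
M₂ = 3.06 − 11.5073 + 5 = -3.4473.
L₁/L₂ = 10^(0.4(M₂ − M₁)) = 10^(0.4 × (-10.4866)) = 10^(-4.19464) = 0.000063879.

L₁/L₂ = 6.39 × 10^-5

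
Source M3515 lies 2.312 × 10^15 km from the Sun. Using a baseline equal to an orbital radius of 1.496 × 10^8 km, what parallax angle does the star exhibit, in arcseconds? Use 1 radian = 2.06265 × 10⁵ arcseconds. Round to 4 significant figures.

0.01335 arcsec

θ ≈ B/d = (1.496 × 10^8) / (2.312 × 10^15) = 6.4706 × 10^-8 rad.
In arcseconds: 6.4706 × 10^-8 × 206265 = 0.013347″.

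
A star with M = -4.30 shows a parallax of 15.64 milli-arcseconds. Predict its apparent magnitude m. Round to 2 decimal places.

d = 1/p = 1/0.01564″ = 63.939 pc.
m − M = 5 log₁₀ d − 5 = 5 log₁₀(63.939) − 5 = 9.0288 − 5 = 4.0288.
m = M + (m − M) = -4.30 + 4.0288 = -0.27.

m = -0.27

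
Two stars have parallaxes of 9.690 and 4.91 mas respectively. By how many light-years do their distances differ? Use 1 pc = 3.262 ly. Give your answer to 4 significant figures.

d_A = 1/0.009690″ = 103.2 pc; d_B = 1/0.004910″ = 203.67 pc.
|d_B − d_A| = |203.67 − 103.2| = 100.47 pc = 100.47 × 3.262 ly = 327.73 ly.

327.7 ly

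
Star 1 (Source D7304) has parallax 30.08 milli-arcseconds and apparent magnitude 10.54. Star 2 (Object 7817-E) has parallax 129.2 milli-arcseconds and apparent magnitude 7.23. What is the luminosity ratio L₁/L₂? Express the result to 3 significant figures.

L₁/L₂ = 0.875

d₁ = 1/p₁ = 1/0.03008″ = 33.245 pc; d₂ = 1/p₂ = 1/0.1292″ = 7.7399 pc.
M₁ = m₁ − 5 log₁₀ d₁ + 5 = 10.54 − 7.6086 + 5 = 7.9314.
M₂ = 7.23 − 4.4437 + 5 = 7.7863.
L₁/L₂ = 10^(0.4(M₂ − M₁)) = 10^(0.4 × (-0.1451)) = 10^(-0.05804) = 0.8749.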